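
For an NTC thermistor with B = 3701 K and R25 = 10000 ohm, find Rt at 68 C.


NTC thermistor equation: Rt = R25 * exp(B * (1/T - 1/T25)).
T in Kelvin: 341.15 K, T25 = 298.15 K
1/T - 1/T25 = 1/341.15 - 1/298.15 = -0.00042275
B * (1/T - 1/T25) = 3701 * -0.00042275 = -1.5646
Rt = 10000 * exp(-1.5646) = 2091.7 ohm

2091.7 ohm


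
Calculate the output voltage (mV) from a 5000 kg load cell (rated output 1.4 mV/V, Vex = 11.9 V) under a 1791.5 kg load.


Vout = rated_output * Vex * (load / capacity).
Vout = 1.4 * 11.9 * (1791.5 / 5000)
Vout = 1.4 * 11.9 * 0.3583
Vout = 5.969 mV

5.969 mV


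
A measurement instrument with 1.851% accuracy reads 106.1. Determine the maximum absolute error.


Absolute error = (accuracy% / 100) * reading.
Error = (1.851 / 100) * 106.1
Error = 0.01851 * 106.1
Error = 1.9639

1.9639


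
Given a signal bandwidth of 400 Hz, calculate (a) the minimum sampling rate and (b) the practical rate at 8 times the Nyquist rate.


By Nyquist theorem, fs_min = 2 * fmax.
fs_min = 2 * 400 = 800 Hz
Practical rate = 8 * fs_min = 8 * 800 = 6400 Hz

fs_min = 800 Hz, fs_practical = 6400 Hz


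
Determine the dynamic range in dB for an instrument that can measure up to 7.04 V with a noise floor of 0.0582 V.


Dynamic range = 20 * log10(Vmax / Vnoise).
DR = 20 * log10(7.04 / 0.0582)
DR = 20 * log10(120.96)
DR = 41.65 dB

41.65 dB


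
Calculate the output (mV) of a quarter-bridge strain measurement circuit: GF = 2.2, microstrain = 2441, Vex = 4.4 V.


Quarter bridge output: Vout = (GF * epsilon * Vex) / 4.
Vout = (2.2 * 2441e-6 * 4.4) / 4
Vout = 0.02362888 / 4 V
Vout = 0.00590722 V = 5.9072 mV

5.9072 mV


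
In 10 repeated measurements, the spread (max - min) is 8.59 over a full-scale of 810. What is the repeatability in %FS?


Repeatability = (spread / full scale) * 100%.
R = (8.59 / 810) * 100
R = 1.06 %FS

1.06 %FS


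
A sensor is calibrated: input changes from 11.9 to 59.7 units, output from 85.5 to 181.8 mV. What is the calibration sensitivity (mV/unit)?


Sensitivity = (y2 - y1) / (x2 - x1).
S = (181.8 - 85.5) / (59.7 - 11.9)
S = 96.3 / 47.8
S = 2.0146 mV/unit

2.0146 mV/unit


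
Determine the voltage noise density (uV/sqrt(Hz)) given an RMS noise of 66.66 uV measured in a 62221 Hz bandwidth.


Noise spectral density = Vrms / sqrt(BW).
NSD = 66.66 / sqrt(62221)
NSD = 66.66 / 249.4414
NSD = 0.2672 uV/sqrt(Hz)

0.2672 uV/sqrt(Hz)


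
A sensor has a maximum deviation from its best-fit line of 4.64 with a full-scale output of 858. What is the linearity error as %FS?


Linearity error = (max deviation / full scale) * 100%.
Linearity = (4.64 / 858) * 100
Linearity = 0.541 %FS

0.541 %FS


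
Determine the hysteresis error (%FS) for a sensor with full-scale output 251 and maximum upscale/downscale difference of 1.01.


Hysteresis = (max difference / full scale) * 100%.
H = (1.01 / 251) * 100
H = 0.402 %FS

0.402 %FS


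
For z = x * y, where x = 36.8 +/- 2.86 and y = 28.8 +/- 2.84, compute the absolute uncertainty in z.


For a product z = x*y, the relative uncertainty is:
uz/z = sqrt((ux/x)^2 + (uy/y)^2)
Relative uncertainties: ux/x = 2.86/36.8 = 0.077717
uy/y = 2.84/28.8 = 0.098611
z = 36.8 * 28.8 = 1059.8
uz = 1059.8 * sqrt(0.077717^2 + 0.098611^2) = 133.069

133.069


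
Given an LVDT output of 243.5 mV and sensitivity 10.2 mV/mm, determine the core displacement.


Displacement = Vout / sensitivity.
d = 243.5 / 10.2
d = 23.873 mm

23.873 mm


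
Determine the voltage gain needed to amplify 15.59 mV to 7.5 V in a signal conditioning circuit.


Gain = Vout / Vin (converting to same units).
G = 7.5 V / 15.59 mV
G = 7500.0 mV / 15.59 mV
G = 481.08

481.08


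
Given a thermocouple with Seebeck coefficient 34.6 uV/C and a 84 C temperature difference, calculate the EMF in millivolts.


The thermocouple output V = sensitivity * dT.
V = 34.6 uV/C * 84 C
V = 2906.4 uV
V = 2.906 mV

2.906 mV


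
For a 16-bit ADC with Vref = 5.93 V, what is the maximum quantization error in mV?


The maximum quantization error is +/- LSB/2.
LSB = Vref / 2^n = 5.93 / 65536 = 9.048e-05 V
Max error = LSB / 2 = 9.048e-05 / 2 = 4.524e-05 V
Max error = 0.0452 mV

0.0452 mV


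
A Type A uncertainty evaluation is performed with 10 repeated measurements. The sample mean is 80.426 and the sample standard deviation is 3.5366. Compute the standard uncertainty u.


The standard uncertainty for Type A evaluation is u = s / sqrt(n).
u = 3.5366 / sqrt(10)
u = 3.5366 / 3.1623
u = 1.1184

1.1184


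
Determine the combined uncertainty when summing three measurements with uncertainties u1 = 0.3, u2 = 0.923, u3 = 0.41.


For a sum of independent quantities, uc = sqrt(u1^2 + u2^2 + u3^2).
uc = sqrt(0.3^2 + 0.923^2 + 0.41^2)
uc = sqrt(0.09 + 0.851929 + 0.1681)
uc = 1.0536

1.0536


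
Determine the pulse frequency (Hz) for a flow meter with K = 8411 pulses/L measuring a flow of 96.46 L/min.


Frequency = K * Q / 60 (converting L/min to L/s).
f = 8411 * 96.46 / 60
f = 811325.06 / 60
f = 13522.08 Hz

13522.08 Hz


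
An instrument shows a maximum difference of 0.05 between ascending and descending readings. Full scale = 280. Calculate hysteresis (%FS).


Hysteresis = (max difference / full scale) * 100%.
H = (0.05 / 280) * 100
H = 0.018 %FS

0.018 %FS


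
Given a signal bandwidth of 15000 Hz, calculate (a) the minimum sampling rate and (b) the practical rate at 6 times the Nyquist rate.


By Nyquist theorem, fs_min = 2 * fmax.
fs_min = 2 * 15000 = 30000 Hz
Practical rate = 6 * fs_min = 6 * 30000 = 180000 Hz

fs_min = 30000 Hz, fs_practical = 180000 Hz


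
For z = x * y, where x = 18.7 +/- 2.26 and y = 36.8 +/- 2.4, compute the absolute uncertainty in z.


For a product z = x*y, the relative uncertainty is:
uz/z = sqrt((ux/x)^2 + (uy/y)^2)
Relative uncertainties: ux/x = 2.26/18.7 = 0.120856
uy/y = 2.4/36.8 = 0.065217
z = 18.7 * 36.8 = 688.2
uz = 688.2 * sqrt(0.120856^2 + 0.065217^2) = 94.505

94.505


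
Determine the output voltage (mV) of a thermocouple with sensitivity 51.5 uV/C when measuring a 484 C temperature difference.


The thermocouple output V = sensitivity * dT.
V = 51.5 uV/C * 484 C
V = 24926.0 uV
V = 24.926 mV

24.926 mV


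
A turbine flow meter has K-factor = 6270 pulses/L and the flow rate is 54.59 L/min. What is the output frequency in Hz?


Frequency = K * Q / 60 (converting L/min to L/s).
f = 6270 * 54.59 / 60
f = 342279.3 / 60
f = 5704.66 Hz

5704.66 Hz


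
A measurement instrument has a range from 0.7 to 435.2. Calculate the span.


Span = upper range - lower range.
Span = 435.2 - (0.7)
Span = 434.5

434.5


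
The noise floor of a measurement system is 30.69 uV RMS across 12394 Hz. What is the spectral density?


Noise spectral density = Vrms / sqrt(BW).
NSD = 30.69 / sqrt(12394)
NSD = 30.69 / 111.3283
NSD = 0.2757 uV/sqrt(Hz)

0.2757 uV/sqrt(Hz)


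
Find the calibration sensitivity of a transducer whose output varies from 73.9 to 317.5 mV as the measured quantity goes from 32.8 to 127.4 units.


Sensitivity = (y2 - y1) / (x2 - x1).
S = (317.5 - 73.9) / (127.4 - 32.8)
S = 243.6 / 94.6
S = 2.5751 mV/unit

2.5751 mV/unit


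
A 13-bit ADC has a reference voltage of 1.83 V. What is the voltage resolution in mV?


The resolution (LSB) of an ADC is Vref / 2^n.
LSB = 1.83 / 2^13
LSB = 1.83 / 8192
LSB = 0.00022339 V = 0.22338867 mV

0.22338867 mV


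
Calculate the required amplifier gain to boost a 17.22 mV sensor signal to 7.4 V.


Gain = Vout / Vin (converting to same units).
G = 7.4 V / 17.22 mV
G = 7400.0 mV / 17.22 mV
G = 429.73

429.73


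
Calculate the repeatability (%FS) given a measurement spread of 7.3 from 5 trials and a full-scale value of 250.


Repeatability = (spread / full scale) * 100%.
R = (7.3 / 250) * 100
R = 2.92 %FS

2.92 %FS


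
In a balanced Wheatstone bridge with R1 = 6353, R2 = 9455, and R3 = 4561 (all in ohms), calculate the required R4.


At balance: R1*R4 = R2*R3, so R4 = R2*R3/R1.
R4 = 9455 * 4561 / 6353
R4 = 43124255 / 6353
R4 = 6788.01 ohm

6788.01 ohm


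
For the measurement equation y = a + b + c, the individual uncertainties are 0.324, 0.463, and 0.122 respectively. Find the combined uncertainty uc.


For a sum of independent quantities, uc = sqrt(u1^2 + u2^2 + u3^2).
uc = sqrt(0.324^2 + 0.463^2 + 0.122^2)
uc = sqrt(0.104976 + 0.214369 + 0.014884)
uc = 0.5781

0.5781


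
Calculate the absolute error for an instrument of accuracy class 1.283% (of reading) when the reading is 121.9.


Absolute error = (accuracy% / 100) * reading.
Error = (1.283 / 100) * 121.9
Error = 0.01283 * 121.9
Error = 1.564

1.564


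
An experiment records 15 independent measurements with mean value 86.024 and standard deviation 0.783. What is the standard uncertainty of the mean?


The standard uncertainty for Type A evaluation is u = s / sqrt(n).
u = 0.783 / sqrt(15)
u = 0.783 / 3.873
u = 0.2022

0.2022


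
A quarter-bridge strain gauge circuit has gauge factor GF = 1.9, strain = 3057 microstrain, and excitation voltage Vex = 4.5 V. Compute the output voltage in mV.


Quarter bridge output: Vout = (GF * epsilon * Vex) / 4.
Vout = (1.9 * 3057e-6 * 4.5) / 4
Vout = 0.02613735 / 4 V
Vout = 0.00653434 V = 6.5343 mV

6.5343 mV


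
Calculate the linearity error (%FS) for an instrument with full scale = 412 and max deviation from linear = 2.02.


Linearity error = (max deviation / full scale) * 100%.
Linearity = (2.02 / 412) * 100
Linearity = 0.49 %FS

0.49 %FS


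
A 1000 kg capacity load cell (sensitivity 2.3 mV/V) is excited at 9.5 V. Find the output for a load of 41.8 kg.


Vout = rated_output * Vex * (load / capacity).
Vout = 2.3 * 9.5 * (41.8 / 1000)
Vout = 2.3 * 9.5 * 0.0418
Vout = 0.913 mV

0.913 mV


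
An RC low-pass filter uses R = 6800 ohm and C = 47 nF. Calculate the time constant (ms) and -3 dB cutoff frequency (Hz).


Time constant: tau = R * C.
tau = 6800 * 4.70e-08 = 0.0003196 s
tau = 0.3196 ms
Cutoff frequency: fc = 1 / (2*pi*R*C).
fc = 1 / (2*pi*0.0003196) = 497.98 Hz

tau = 0.3196 ms, fc = 497.98 Hz


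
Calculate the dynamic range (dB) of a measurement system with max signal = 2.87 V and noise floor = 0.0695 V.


Dynamic range = 20 * log10(Vmax / Vnoise).
DR = 20 * log10(2.87 / 0.0695)
DR = 20 * log10(41.29)
DR = 32.32 dB

32.32 dB


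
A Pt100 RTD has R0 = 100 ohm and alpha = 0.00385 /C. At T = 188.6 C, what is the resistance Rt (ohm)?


The RTD equation: Rt = R0 * (1 + alpha * T).
Rt = 100 * (1 + 0.00385 * 188.6)
Rt = 100 * (1 + 0.72611)
Rt = 100 * 1.72611
Rt = 172.611 ohm

172.611 ohm


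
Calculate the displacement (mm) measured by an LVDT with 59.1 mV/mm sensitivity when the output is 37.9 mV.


Displacement = Vout / sensitivity.
d = 37.9 / 59.1
d = 0.641 mm

0.641 mm


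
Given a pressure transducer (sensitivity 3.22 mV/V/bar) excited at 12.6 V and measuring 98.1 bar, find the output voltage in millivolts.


Output = sensitivity * Vex * P.
Vout = 3.22 * 12.6 * 98.1
Vout = 40.572 * 98.1
Vout = 3980.11 mV

3980.11 mV


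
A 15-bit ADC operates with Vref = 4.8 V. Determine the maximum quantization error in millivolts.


The maximum quantization error is +/- LSB/2.
LSB = Vref / 2^n = 4.8 / 32768 = 0.00014648 V
Max error = LSB / 2 = 0.00014648 / 2 = 7.324e-05 V
Max error = 0.0732 mV

0.0732 mV


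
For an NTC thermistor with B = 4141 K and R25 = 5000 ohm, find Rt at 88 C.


NTC thermistor equation: Rt = R25 * exp(B * (1/T - 1/T25)).
T in Kelvin: 361.15 K, T25 = 298.15 K
1/T - 1/T25 = 1/361.15 - 1/298.15 = -0.00058508
B * (1/T - 1/T25) = 4141 * -0.00058508 = -2.4228
Rt = 5000 * exp(-2.4228) = 443.4 ohm

443.4 ohm


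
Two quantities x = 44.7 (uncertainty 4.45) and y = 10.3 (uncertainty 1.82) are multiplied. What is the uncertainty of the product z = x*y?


For a product z = x*y, the relative uncertainty is:
uz/z = sqrt((ux/x)^2 + (uy/y)^2)
Relative uncertainties: ux/x = 4.45/44.7 = 0.099553
uy/y = 1.82/10.3 = 0.176699
z = 44.7 * 10.3 = 460.4
uz = 460.4 * sqrt(0.099553^2 + 0.176699^2) = 93.377

93.377


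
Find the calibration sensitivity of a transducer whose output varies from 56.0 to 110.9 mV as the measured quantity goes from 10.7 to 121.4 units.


Sensitivity = (y2 - y1) / (x2 - x1).
S = (110.9 - 56.0) / (121.4 - 10.7)
S = 54.9 / 110.7
S = 0.4959 mV/unit

0.4959 mV/unit


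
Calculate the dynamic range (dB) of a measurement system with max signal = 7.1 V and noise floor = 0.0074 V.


Dynamic range = 20 * log10(Vmax / Vnoise).
DR = 20 * log10(7.1 / 0.0074)
DR = 20 * log10(959.46)
DR = 59.64 dB

59.64 dB


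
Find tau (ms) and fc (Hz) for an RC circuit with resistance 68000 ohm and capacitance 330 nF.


Time constant: tau = R * C.
tau = 68000 * 3.30e-07 = 0.02244 s
tau = 22.44 ms
Cutoff frequency: fc = 1 / (2*pi*R*C).
fc = 1 / (2*pi*0.02244) = 7.09 Hz

tau = 22.44 ms, fc = 7.09 Hz


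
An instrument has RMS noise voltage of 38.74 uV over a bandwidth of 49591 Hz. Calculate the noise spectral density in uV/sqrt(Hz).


Noise spectral density = Vrms / sqrt(BW).
NSD = 38.74 / sqrt(49591)
NSD = 38.74 / 222.6904
NSD = 0.174 uV/sqrt(Hz)

0.174 uV/sqrt(Hz)


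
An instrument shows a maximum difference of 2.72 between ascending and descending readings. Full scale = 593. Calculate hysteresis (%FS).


Hysteresis = (max difference / full scale) * 100%.
H = (2.72 / 593) * 100
H = 0.459 %FS

0.459 %FS


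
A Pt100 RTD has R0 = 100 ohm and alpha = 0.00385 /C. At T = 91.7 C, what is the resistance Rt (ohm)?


The RTD equation: Rt = R0 * (1 + alpha * T).
Rt = 100 * (1 + 0.00385 * 91.7)
Rt = 100 * (1 + 0.353045)
Rt = 100 * 1.353045
Rt = 135.305 ohm

135.305 ohm


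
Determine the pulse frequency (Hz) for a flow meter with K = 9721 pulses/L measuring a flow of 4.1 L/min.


Frequency = K * Q / 60 (converting L/min to L/s).
f = 9721 * 4.1 / 60
f = 39856.1 / 60
f = 664.27 Hz

664.27 Hz


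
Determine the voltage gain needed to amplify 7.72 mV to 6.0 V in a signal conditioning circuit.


Gain = Vout / Vin (converting to same units).
G = 6.0 V / 7.72 mV
G = 6000.0 mV / 7.72 mV
G = 777.2

777.2


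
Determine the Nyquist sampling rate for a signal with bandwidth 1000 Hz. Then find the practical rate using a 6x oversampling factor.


By Nyquist theorem, fs_min = 2 * fmax.
fs_min = 2 * 1000 = 2000 Hz
Practical rate = 6 * fs_min = 6 * 2000 = 12000 Hz

fs_min = 2000 Hz, fs_practical = 12000 Hz


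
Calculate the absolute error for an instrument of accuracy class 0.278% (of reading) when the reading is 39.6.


Absolute error = (accuracy% / 100) * reading.
Error = (0.278 / 100) * 39.6
Error = 0.00278 * 39.6
Error = 0.1101

0.1101


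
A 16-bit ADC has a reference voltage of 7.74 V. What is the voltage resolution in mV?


The resolution (LSB) of an ADC is Vref / 2^n.
LSB = 7.74 / 2^16
LSB = 7.74 / 65536
LSB = 0.0001181 V = 0.11810303 mV

0.11810303 mV


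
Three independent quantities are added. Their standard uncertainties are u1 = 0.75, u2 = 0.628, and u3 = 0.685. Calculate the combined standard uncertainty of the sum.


For a sum of independent quantities, uc = sqrt(u1^2 + u2^2 + u3^2).
uc = sqrt(0.75^2 + 0.628^2 + 0.685^2)
uc = sqrt(0.5625 + 0.394384 + 0.469225)
uc = 1.1942

1.1942


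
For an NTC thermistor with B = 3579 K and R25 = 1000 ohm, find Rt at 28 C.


NTC thermistor equation: Rt = R25 * exp(B * (1/T - 1/T25)).
T in Kelvin: 301.15 K, T25 = 298.15 K
1/T - 1/T25 = 1/301.15 - 1/298.15 = -3.341e-05
B * (1/T - 1/T25) = 3579 * -3.341e-05 = -0.1196
Rt = 1000 * exp(-0.1196) = 887.3 ohm

887.3 ohm


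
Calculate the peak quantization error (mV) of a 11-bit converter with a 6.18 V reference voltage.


The maximum quantization error is +/- LSB/2.
LSB = Vref / 2^n = 6.18 / 2048 = 0.00301758 V
Max error = LSB / 2 = 0.00301758 / 2 = 0.00150879 V
Max error = 1.5088 mV

1.5088 mV


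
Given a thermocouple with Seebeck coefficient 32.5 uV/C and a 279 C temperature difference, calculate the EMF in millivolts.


The thermocouple output V = sensitivity * dT.
V = 32.5 uV/C * 279 C
V = 9067.5 uV
V = 9.068 mV

9.068 mV


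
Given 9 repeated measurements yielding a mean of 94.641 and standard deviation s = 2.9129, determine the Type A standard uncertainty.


The standard uncertainty for Type A evaluation is u = s / sqrt(n).
u = 2.9129 / sqrt(9)
u = 2.9129 / 3.0
u = 0.971

0.971


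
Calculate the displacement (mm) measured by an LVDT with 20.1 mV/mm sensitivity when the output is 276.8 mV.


Displacement = Vout / sensitivity.
d = 276.8 / 20.1
d = 13.771 mm

13.771 mm


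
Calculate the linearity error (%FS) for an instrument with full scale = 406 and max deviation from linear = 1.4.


Linearity error = (max deviation / full scale) * 100%.
Linearity = (1.4 / 406) * 100
Linearity = 0.345 %FS

0.345 %FS


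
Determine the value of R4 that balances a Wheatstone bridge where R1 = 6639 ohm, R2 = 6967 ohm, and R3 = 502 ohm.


At balance: R1*R4 = R2*R3, so R4 = R2*R3/R1.
R4 = 6967 * 502 / 6639
R4 = 3497434 / 6639
R4 = 526.8 ohm

526.8 ohm


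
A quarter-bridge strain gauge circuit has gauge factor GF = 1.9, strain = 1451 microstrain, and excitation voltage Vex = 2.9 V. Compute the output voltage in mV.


Quarter bridge output: Vout = (GF * epsilon * Vex) / 4.
Vout = (1.9 * 1451e-6 * 2.9) / 4
Vout = 0.00799501 / 4 V
Vout = 0.00199875 V = 1.9988 mV

1.9988 mV


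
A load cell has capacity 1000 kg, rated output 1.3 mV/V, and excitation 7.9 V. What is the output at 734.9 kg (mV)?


Vout = rated_output * Vex * (load / capacity).
Vout = 1.3 * 7.9 * (734.9 / 1000)
Vout = 1.3 * 7.9 * 0.7349
Vout = 7.547 mV

7.547 mV


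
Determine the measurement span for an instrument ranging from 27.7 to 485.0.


Span = upper range - lower range.
Span = 485.0 - (27.7)
Span = 457.3

457.3


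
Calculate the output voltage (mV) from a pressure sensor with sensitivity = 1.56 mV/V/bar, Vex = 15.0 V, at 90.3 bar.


Output = sensitivity * Vex * P.
Vout = 1.56 * 15.0 * 90.3
Vout = 23.4 * 90.3
Vout = 2113.02 mV

2113.02 mV


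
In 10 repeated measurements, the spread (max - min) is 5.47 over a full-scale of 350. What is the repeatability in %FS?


Repeatability = (spread / full scale) * 100%.
R = (5.47 / 350) * 100
R = 1.563 %FS

1.563 %FS


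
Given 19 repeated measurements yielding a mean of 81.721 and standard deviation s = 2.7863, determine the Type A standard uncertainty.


The standard uncertainty for Type A evaluation is u = s / sqrt(n).
u = 2.7863 / sqrt(19)
u = 2.7863 / 4.3589
u = 0.6392

0.6392


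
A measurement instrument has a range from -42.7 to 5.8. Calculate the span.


Span = upper range - lower range.
Span = 5.8 - (-42.7)
Span = 48.5

48.5


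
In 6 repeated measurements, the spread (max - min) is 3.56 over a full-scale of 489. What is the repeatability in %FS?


Repeatability = (spread / full scale) * 100%.
R = (3.56 / 489) * 100
R = 0.728 %FS

0.728 %FS


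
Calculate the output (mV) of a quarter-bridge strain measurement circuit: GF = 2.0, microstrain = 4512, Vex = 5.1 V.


Quarter bridge output: Vout = (GF * epsilon * Vex) / 4.
Vout = (2.0 * 4512e-6 * 5.1) / 4
Vout = 0.0460224 / 4 V
Vout = 0.0115056 V = 11.5056 mV

11.5056 mV


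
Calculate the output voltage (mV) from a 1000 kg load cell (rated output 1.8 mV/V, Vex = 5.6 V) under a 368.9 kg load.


Vout = rated_output * Vex * (load / capacity).
Vout = 1.8 * 5.6 * (368.9 / 1000)
Vout = 1.8 * 5.6 * 0.3689
Vout = 3.719 mV

3.719 mV


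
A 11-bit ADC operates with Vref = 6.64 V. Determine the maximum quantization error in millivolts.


The maximum quantization error is +/- LSB/2.
LSB = Vref / 2^n = 6.64 / 2048 = 0.00324219 V
Max error = LSB / 2 = 0.00324219 / 2 = 0.00162109 V
Max error = 1.6211 mV

1.6211 mV


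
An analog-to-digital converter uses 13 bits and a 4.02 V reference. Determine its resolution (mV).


The resolution (LSB) of an ADC is Vref / 2^n.
LSB = 4.02 / 2^13
LSB = 4.02 / 8192
LSB = 0.00049072 V = 0.49072266 mV

0.49072266 mV


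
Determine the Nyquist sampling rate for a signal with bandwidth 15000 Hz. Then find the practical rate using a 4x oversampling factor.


By Nyquist theorem, fs_min = 2 * fmax.
fs_min = 2 * 15000 = 30000 Hz
Practical rate = 4 * fs_min = 4 * 30000 = 120000 Hz

fs_min = 30000 Hz, fs_practical = 120000 Hz


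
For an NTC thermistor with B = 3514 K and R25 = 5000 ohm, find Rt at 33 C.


NTC thermistor equation: Rt = R25 * exp(B * (1/T - 1/T25)).
T in Kelvin: 306.15 K, T25 = 298.15 K
1/T - 1/T25 = 1/306.15 - 1/298.15 = -8.764e-05
B * (1/T - 1/T25) = 3514 * -8.764e-05 = -0.308
Rt = 5000 * exp(-0.308) = 3674.6 ohm

3674.6 ohm


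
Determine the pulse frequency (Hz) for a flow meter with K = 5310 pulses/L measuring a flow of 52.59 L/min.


Frequency = K * Q / 60 (converting L/min to L/s).
f = 5310 * 52.59 / 60
f = 279252.9 / 60
f = 4654.22 Hz

4654.22 Hz


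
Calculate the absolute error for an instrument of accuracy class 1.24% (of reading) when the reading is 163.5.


Absolute error = (accuracy% / 100) * reading.
Error = (1.24 / 100) * 163.5
Error = 0.0124 * 163.5
Error = 2.0274

2.0274


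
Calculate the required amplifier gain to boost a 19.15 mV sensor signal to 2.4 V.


Gain = Vout / Vin (converting to same units).
G = 2.4 V / 19.15 mV
G = 2400.0 mV / 19.15 mV
G = 125.33

125.33


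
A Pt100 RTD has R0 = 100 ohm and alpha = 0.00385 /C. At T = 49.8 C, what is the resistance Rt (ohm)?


The RTD equation: Rt = R0 * (1 + alpha * T).
Rt = 100 * (1 + 0.00385 * 49.8)
Rt = 100 * (1 + 0.19173)
Rt = 100 * 1.19173
Rt = 119.173 ohm

119.173 ohm


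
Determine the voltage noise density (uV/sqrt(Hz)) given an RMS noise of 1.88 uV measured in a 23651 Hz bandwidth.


Noise spectral density = Vrms / sqrt(BW).
NSD = 1.88 / sqrt(23651)
NSD = 1.88 / 153.7888
NSD = 0.0122 uV/sqrt(Hz)

0.0122 uV/sqrt(Hz)


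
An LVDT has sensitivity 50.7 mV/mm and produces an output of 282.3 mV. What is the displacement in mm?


Displacement = Vout / sensitivity.
d = 282.3 / 50.7
d = 5.568 mm

5.568 mm


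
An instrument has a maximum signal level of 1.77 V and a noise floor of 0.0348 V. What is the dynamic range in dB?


Dynamic range = 20 * log10(Vmax / Vnoise).
DR = 20 * log10(1.77 / 0.0348)
DR = 20 * log10(50.86)
DR = 34.13 dB

34.13 dB


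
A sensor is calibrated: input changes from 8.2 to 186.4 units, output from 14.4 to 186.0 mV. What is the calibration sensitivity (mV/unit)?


Sensitivity = (y2 - y1) / (x2 - x1).
S = (186.0 - 14.4) / (186.4 - 8.2)
S = 171.6 / 178.2
S = 0.963 mV/unit

0.963 mV/unit


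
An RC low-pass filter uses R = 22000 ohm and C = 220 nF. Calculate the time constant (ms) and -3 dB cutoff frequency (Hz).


Time constant: tau = R * C.
tau = 22000 * 2.20e-07 = 0.00484 s
tau = 4.84 ms
Cutoff frequency: fc = 1 / (2*pi*R*C).
fc = 1 / (2*pi*0.00484) = 32.88 Hz

tau = 4.84 ms, fc = 32.88 Hz


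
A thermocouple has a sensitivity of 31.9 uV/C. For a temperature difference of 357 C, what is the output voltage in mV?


The thermocouple output V = sensitivity * dT.
V = 31.9 uV/C * 357 C
V = 11388.3 uV
V = 11.388 mV

11.388 mV


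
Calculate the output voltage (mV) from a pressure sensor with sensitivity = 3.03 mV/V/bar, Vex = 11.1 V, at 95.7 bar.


Output = sensitivity * Vex * P.
Vout = 3.03 * 11.1 * 95.7
Vout = 33.633 * 95.7
Vout = 3218.68 mV

3218.68 mV


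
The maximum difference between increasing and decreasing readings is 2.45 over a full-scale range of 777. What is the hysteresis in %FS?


Hysteresis = (max difference / full scale) * 100%.
H = (2.45 / 777) * 100
H = 0.315 %FS

0.315 %FS


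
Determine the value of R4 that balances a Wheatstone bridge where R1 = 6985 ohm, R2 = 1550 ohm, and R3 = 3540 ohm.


At balance: R1*R4 = R2*R3, so R4 = R2*R3/R1.
R4 = 1550 * 3540 / 6985
R4 = 5487000 / 6985
R4 = 785.54 ohm

785.54 ohm


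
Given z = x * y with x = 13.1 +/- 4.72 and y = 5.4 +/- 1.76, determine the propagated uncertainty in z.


For a product z = x*y, the relative uncertainty is:
uz/z = sqrt((ux/x)^2 + (uy/y)^2)
Relative uncertainties: ux/x = 4.72/13.1 = 0.360305
uy/y = 1.76/5.4 = 0.325926
z = 13.1 * 5.4 = 70.7
uz = 70.7 * sqrt(0.360305^2 + 0.325926^2) = 34.369

34.369


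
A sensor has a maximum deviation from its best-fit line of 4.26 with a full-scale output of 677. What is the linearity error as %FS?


Linearity error = (max deviation / full scale) * 100%.
Linearity = (4.26 / 677) * 100
Linearity = 0.629 %FS

0.629 %FS


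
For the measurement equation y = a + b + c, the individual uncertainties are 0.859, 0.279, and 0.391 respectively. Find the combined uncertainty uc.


For a sum of independent quantities, uc = sqrt(u1^2 + u2^2 + u3^2).
uc = sqrt(0.859^2 + 0.279^2 + 0.391^2)
uc = sqrt(0.737881 + 0.077841 + 0.152881)
uc = 0.9842

0.9842


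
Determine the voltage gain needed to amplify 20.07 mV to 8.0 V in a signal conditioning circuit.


Gain = Vout / Vin (converting to same units).
G = 8.0 V / 20.07 mV
G = 8000.0 mV / 20.07 mV
G = 398.6

398.6


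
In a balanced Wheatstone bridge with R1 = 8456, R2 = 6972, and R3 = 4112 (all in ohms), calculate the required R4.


At balance: R1*R4 = R2*R3, so R4 = R2*R3/R1.
R4 = 6972 * 4112 / 8456
R4 = 28668864 / 8456
R4 = 3390.36 ohm

3390.36 ohm


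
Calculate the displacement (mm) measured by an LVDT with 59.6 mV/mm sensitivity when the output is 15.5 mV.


Displacement = Vout / sensitivity.
d = 15.5 / 59.6
d = 0.26 mm

0.26 mm


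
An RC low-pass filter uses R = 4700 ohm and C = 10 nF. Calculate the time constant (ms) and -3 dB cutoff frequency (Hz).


Time constant: tau = R * C.
tau = 4700 * 1.00e-08 = 4.7e-05 s
tau = 0.047 ms
Cutoff frequency: fc = 1 / (2*pi*R*C).
fc = 1 / (2*pi*4.7e-05) = 3386.28 Hz

tau = 0.047 ms, fc = 3386.28 Hz


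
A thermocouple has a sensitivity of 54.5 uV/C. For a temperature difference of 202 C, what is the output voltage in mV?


The thermocouple output V = sensitivity * dT.
V = 54.5 uV/C * 202 C
V = 11009.0 uV
V = 11.009 mV

11.009 mV


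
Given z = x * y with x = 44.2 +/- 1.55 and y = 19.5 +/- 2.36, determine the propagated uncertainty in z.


For a product z = x*y, the relative uncertainty is:
uz/z = sqrt((ux/x)^2 + (uy/y)^2)
Relative uncertainties: ux/x = 1.55/44.2 = 0.035068
uy/y = 2.36/19.5 = 0.121026
z = 44.2 * 19.5 = 861.9
uz = 861.9 * sqrt(0.035068^2 + 0.121026^2) = 108.603

108.603


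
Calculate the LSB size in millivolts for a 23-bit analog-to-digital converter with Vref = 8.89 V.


The resolution (LSB) of an ADC is Vref / 2^n.
LSB = 8.89 / 2^23
LSB = 8.89 / 8388608
LSB = 1.06e-06 V = 0.00105977 mV

0.00105977 mV


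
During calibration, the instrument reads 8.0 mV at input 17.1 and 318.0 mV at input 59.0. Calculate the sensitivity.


Sensitivity = (y2 - y1) / (x2 - x1).
S = (318.0 - 8.0) / (59.0 - 17.1)
S = 310.0 / 41.9
S = 7.3986 mV/unit

7.3986 mV/unit


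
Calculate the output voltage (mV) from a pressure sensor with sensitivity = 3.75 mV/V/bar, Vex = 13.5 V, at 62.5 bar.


Output = sensitivity * Vex * P.
Vout = 3.75 * 13.5 * 62.5
Vout = 50.625 * 62.5
Vout = 3164.06 mV

3164.06 mV


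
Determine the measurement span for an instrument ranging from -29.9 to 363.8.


Span = upper range - lower range.
Span = 363.8 - (-29.9)
Span = 393.7

393.7


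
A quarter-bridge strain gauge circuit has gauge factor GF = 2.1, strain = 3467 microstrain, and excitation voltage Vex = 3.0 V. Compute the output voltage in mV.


Quarter bridge output: Vout = (GF * epsilon * Vex) / 4.
Vout = (2.1 * 3467e-6 * 3.0) / 4
Vout = 0.0218421 / 4 V
Vout = 0.00546052 V = 5.4605 mV

5.4605 mV


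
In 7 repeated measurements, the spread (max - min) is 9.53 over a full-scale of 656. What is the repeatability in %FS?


Repeatability = (spread / full scale) * 100%.
R = (9.53 / 656) * 100
R = 1.453 %FS

1.453 %FS


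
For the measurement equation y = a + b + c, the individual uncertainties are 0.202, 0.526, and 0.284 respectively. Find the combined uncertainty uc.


For a sum of independent quantities, uc = sqrt(u1^2 + u2^2 + u3^2).
uc = sqrt(0.202^2 + 0.526^2 + 0.284^2)
uc = sqrt(0.040804 + 0.276676 + 0.080656)
uc = 0.631

0.631


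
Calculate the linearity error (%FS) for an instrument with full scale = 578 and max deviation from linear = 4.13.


Linearity error = (max deviation / full scale) * 100%.
Linearity = (4.13 / 578) * 100
Linearity = 0.715 %FS

0.715 %FS


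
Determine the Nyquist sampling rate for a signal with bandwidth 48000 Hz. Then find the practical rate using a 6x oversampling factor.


By Nyquist theorem, fs_min = 2 * fmax.
fs_min = 2 * 48000 = 96000 Hz
Practical rate = 6 * fs_min = 6 * 96000 = 576000 Hz

fs_min = 96000 Hz, fs_practical = 576000 Hz


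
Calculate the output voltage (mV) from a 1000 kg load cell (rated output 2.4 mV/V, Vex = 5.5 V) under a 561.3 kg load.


Vout = rated_output * Vex * (load / capacity).
Vout = 2.4 * 5.5 * (561.3 / 1000)
Vout = 2.4 * 5.5 * 0.5613
Vout = 7.409 mV

7.409 mV


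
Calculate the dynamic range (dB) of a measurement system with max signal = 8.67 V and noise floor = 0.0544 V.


Dynamic range = 20 * log10(Vmax / Vnoise).
DR = 20 * log10(8.67 / 0.0544)
DR = 20 * log10(159.38)
DR = 44.05 dB

44.05 dB


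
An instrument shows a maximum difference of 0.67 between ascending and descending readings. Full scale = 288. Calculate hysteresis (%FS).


Hysteresis = (max difference / full scale) * 100%.
H = (0.67 / 288) * 100
H = 0.233 %FS

0.233 %FS


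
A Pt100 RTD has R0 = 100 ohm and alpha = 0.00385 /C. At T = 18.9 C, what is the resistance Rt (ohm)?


The RTD equation: Rt = R0 * (1 + alpha * T).
Rt = 100 * (1 + 0.00385 * 18.9)
Rt = 100 * (1 + 0.072765)
Rt = 100 * 1.072765
Rt = 107.276 ohm

107.276 ohm


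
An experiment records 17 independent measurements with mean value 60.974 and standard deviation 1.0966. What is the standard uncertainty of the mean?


The standard uncertainty for Type A evaluation is u = s / sqrt(n).
u = 1.0966 / sqrt(17)
u = 1.0966 / 4.1231
u = 0.266

0.266


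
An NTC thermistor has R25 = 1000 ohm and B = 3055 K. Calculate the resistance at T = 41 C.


NTC thermistor equation: Rt = R25 * exp(B * (1/T - 1/T25)).
T in Kelvin: 314.15 K, T25 = 298.15 K
1/T - 1/T25 = 1/314.15 - 1/298.15 = -0.00017082
B * (1/T - 1/T25) = 3055 * -0.00017082 = -0.5219
Rt = 1000 * exp(-0.5219) = 593.4 ohm

593.4 ohm


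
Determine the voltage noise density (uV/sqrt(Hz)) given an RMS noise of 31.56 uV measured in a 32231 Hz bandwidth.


Noise spectral density = Vrms / sqrt(BW).
NSD = 31.56 / sqrt(32231)
NSD = 31.56 / 179.5299
NSD = 0.1758 uV/sqrt(Hz)

0.1758 uV/sqrt(Hz)


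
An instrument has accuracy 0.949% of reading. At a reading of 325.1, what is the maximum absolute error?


Absolute error = (accuracy% / 100) * reading.
Error = (0.949 / 100) * 325.1
Error = 0.00949 * 325.1
Error = 3.0852

3.0852


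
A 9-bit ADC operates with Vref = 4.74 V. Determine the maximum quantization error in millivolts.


The maximum quantization error is +/- LSB/2.
LSB = Vref / 2^n = 4.74 / 512 = 0.00925781 V
Max error = LSB / 2 = 0.00925781 / 2 = 0.00462891 V
Max error = 4.6289 mV

4.6289 mV


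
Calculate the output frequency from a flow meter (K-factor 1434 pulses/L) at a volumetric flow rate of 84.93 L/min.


Frequency = K * Q / 60 (converting L/min to L/s).
f = 1434 * 84.93 / 60
f = 121789.62 / 60
f = 2029.83 Hz

2029.83 Hz


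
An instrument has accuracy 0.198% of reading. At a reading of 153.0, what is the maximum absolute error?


Absolute error = (accuracy% / 100) * reading.
Error = (0.198 / 100) * 153.0
Error = 0.00198 * 153.0
Error = 0.3029

0.3029


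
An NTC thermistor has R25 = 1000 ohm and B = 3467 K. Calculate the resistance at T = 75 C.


NTC thermistor equation: Rt = R25 * exp(B * (1/T - 1/T25)).
T in Kelvin: 348.15 K, T25 = 298.15 K
1/T - 1/T25 = 1/348.15 - 1/298.15 = -0.00048169
B * (1/T - 1/T25) = 3467 * -0.00048169 = -1.67
Rt = 1000 * exp(-1.67) = 188.2 ohm

188.2 ohm


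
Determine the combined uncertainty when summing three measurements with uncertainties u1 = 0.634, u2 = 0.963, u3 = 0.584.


For a sum of independent quantities, uc = sqrt(u1^2 + u2^2 + u3^2).
uc = sqrt(0.634^2 + 0.963^2 + 0.584^2)
uc = sqrt(0.401956 + 0.927369 + 0.341056)
uc = 1.2924

1.2924


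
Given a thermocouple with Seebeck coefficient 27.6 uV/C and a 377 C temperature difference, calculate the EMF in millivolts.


The thermocouple output V = sensitivity * dT.
V = 27.6 uV/C * 377 C
V = 10405.2 uV
V = 10.405 mV

10.405 mV


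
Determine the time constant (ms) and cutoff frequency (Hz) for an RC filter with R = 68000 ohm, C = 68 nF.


Time constant: tau = R * C.
tau = 68000 * 6.80e-08 = 0.004624 s
tau = 4.624 ms
Cutoff frequency: fc = 1 / (2*pi*R*C).
fc = 1 / (2*pi*0.004624) = 34.42 Hz

tau = 4.624 ms, fc = 34.42 Hz


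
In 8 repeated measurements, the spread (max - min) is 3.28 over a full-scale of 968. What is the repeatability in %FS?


Repeatability = (spread / full scale) * 100%.
R = (3.28 / 968) * 100
R = 0.339 %FS

0.339 %FS


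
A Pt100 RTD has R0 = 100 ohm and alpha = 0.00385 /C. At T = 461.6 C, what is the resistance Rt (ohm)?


The RTD equation: Rt = R0 * (1 + alpha * T).
Rt = 100 * (1 + 0.00385 * 461.6)
Rt = 100 * (1 + 1.77716)
Rt = 100 * 2.77716
Rt = 277.716 ohm

277.716 ohm


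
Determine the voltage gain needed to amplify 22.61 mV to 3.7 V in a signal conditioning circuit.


Gain = Vout / Vin (converting to same units).
G = 3.7 V / 22.61 mV
G = 3700.0 mV / 22.61 mV
G = 163.64

163.64


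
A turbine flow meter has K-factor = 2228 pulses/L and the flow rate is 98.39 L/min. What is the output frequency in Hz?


Frequency = K * Q / 60 (converting L/min to L/s).
f = 2228 * 98.39 / 60
f = 219212.92 / 60
f = 3653.55 Hz

3653.55 Hz


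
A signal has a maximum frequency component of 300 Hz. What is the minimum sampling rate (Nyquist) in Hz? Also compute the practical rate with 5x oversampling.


By Nyquist theorem, fs_min = 2 * fmax.
fs_min = 2 * 300 = 600 Hz
Practical rate = 5 * fs_min = 5 * 600 = 3000 Hz

fs_min = 600 Hz, fs_practical = 3000 Hz


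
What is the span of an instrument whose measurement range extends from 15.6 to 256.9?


Span = upper range - lower range.
Span = 256.9 - (15.6)
Span = 241.3

241.3


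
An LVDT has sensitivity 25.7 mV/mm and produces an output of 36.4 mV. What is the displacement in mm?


Displacement = Vout / sensitivity.
d = 36.4 / 25.7
d = 1.416 mm

1.416 mm


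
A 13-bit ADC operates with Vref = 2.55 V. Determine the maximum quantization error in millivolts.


The maximum quantization error is +/- LSB/2.
LSB = Vref / 2^n = 2.55 / 8192 = 0.00031128 V
Max error = LSB / 2 = 0.00031128 / 2 = 0.00015564 V
Max error = 0.1556 mV

0.1556 mV


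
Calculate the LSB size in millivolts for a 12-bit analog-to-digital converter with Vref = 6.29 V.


The resolution (LSB) of an ADC is Vref / 2^n.
LSB = 6.29 / 2^12
LSB = 6.29 / 4096
LSB = 0.00153564 V = 1.53564453 mV

1.53564453 mV


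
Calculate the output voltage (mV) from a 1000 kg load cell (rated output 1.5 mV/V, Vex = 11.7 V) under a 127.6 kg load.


Vout = rated_output * Vex * (load / capacity).
Vout = 1.5 * 11.7 * (127.6 / 1000)
Vout = 1.5 * 11.7 * 0.1276
Vout = 2.239 mV

2.239 mV


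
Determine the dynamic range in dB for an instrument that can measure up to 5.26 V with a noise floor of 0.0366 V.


Dynamic range = 20 * log10(Vmax / Vnoise).
DR = 20 * log10(5.26 / 0.0366)
DR = 20 * log10(143.72)
DR = 43.15 dB

43.15 dB


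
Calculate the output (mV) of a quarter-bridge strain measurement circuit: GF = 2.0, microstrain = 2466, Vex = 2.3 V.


Quarter bridge output: Vout = (GF * epsilon * Vex) / 4.
Vout = (2.0 * 2466e-6 * 2.3) / 4
Vout = 0.0113436 / 4 V
Vout = 0.0028359 V = 2.8359 mV

2.8359 mV


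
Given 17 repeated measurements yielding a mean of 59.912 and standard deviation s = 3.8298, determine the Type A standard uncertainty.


The standard uncertainty for Type A evaluation is u = s / sqrt(n).
u = 3.8298 / sqrt(17)
u = 3.8298 / 4.1231
u = 0.9289

0.9289


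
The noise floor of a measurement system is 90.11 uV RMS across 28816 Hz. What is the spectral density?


Noise spectral density = Vrms / sqrt(BW).
NSD = 90.11 / sqrt(28816)
NSD = 90.11 / 169.7528
NSD = 0.5308 uV/sqrt(Hz)

0.5308 uV/sqrt(Hz)


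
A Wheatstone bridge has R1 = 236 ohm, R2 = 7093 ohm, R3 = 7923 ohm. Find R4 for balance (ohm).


At balance: R1*R4 = R2*R3, so R4 = R2*R3/R1.
R4 = 7093 * 7923 / 236
R4 = 56197839 / 236
R4 = 238126.44 ohm

238126.44 ohm


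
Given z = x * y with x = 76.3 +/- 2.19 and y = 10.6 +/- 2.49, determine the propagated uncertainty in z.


For a product z = x*y, the relative uncertainty is:
uz/z = sqrt((ux/x)^2 + (uy/y)^2)
Relative uncertainties: ux/x = 2.19/76.3 = 0.028702
uy/y = 2.49/10.6 = 0.234906
z = 76.3 * 10.6 = 808.8
uz = 808.8 * sqrt(0.028702^2 + 0.234906^2) = 191.4

191.4


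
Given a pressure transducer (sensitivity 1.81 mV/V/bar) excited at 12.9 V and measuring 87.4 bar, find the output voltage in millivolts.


Output = sensitivity * Vex * P.
Vout = 1.81 * 12.9 * 87.4
Vout = 23.349 * 87.4
Vout = 2040.7 mV

2040.7 mV


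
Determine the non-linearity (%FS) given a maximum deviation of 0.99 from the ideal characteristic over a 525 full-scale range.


Linearity error = (max deviation / full scale) * 100%.
Linearity = (0.99 / 525) * 100
Linearity = 0.189 %FS

0.189 %FS


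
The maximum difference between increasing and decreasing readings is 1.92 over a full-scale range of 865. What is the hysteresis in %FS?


Hysteresis = (max difference / full scale) * 100%.
H = (1.92 / 865) * 100
H = 0.222 %FS

0.222 %FS


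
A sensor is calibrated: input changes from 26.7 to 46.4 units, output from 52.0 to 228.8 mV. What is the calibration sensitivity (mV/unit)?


Sensitivity = (y2 - y1) / (x2 - x1).
S = (228.8 - 52.0) / (46.4 - 26.7)
S = 176.8 / 19.7
S = 8.9746 mV/unit

8.9746 mV/unit


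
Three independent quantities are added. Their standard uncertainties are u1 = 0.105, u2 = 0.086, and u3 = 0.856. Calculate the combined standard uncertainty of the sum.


For a sum of independent quantities, uc = sqrt(u1^2 + u2^2 + u3^2).
uc = sqrt(0.105^2 + 0.086^2 + 0.856^2)
uc = sqrt(0.011025 + 0.007396 + 0.732736)
uc = 0.8667

0.8667


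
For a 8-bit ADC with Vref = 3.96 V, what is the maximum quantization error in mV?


The maximum quantization error is +/- LSB/2.
LSB = Vref / 2^n = 3.96 / 256 = 0.01546875 V
Max error = LSB / 2 = 0.01546875 / 2 = 0.00773437 V
Max error = 7.7344 mV

7.7344 mV


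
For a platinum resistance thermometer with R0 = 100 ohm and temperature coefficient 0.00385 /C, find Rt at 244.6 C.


The RTD equation: Rt = R0 * (1 + alpha * T).
Rt = 100 * (1 + 0.00385 * 244.6)
Rt = 100 * (1 + 0.94171)
Rt = 100 * 1.94171
Rt = 194.171 ohm

194.171 ohm


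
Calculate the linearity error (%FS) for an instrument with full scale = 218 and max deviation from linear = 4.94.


Linearity error = (max deviation / full scale) * 100%.
Linearity = (4.94 / 218) * 100
Linearity = 2.266 %FS

2.266 %FS


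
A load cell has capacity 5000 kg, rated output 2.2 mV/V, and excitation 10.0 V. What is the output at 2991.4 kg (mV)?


Vout = rated_output * Vex * (load / capacity).
Vout = 2.2 * 10.0 * (2991.4 / 5000)
Vout = 2.2 * 10.0 * 0.59828
Vout = 13.162 mV

13.162 mV


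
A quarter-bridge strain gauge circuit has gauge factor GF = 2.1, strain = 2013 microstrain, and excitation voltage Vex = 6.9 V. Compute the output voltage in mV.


Quarter bridge output: Vout = (GF * epsilon * Vex) / 4.
Vout = (2.1 * 2013e-6 * 6.9) / 4
Vout = 0.02916837 / 4 V
Vout = 0.00729209 V = 7.2921 mV

7.2921 mV


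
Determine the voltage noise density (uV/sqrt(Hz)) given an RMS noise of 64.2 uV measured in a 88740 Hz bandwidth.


Noise spectral density = Vrms / sqrt(BW).
NSD = 64.2 / sqrt(88740)
NSD = 64.2 / 297.8926
NSD = 0.2155 uV/sqrt(Hz)

0.2155 uV/sqrt(Hz)
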